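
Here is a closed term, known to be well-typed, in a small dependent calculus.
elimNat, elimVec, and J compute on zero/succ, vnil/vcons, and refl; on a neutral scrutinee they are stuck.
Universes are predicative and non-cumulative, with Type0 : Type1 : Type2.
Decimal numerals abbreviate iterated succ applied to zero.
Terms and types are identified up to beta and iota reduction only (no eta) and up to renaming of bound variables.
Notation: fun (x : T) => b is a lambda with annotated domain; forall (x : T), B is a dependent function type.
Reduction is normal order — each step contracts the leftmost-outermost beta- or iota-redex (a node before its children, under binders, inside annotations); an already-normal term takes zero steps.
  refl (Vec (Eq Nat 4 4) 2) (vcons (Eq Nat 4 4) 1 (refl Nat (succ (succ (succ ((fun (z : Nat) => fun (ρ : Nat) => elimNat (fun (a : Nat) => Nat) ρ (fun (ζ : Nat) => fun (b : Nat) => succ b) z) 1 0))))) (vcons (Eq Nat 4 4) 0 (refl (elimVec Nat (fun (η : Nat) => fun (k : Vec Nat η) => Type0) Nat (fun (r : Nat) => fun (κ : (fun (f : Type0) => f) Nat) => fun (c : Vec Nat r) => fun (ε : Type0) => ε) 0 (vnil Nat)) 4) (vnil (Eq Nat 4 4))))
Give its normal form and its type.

reduced normal form:
  refl (Vec (Eq Nat 4 4) 2) (vcons (Eq Nat 4 4) 1 (refl Nat 4) (vcons (Eq Nat 4 4) 0 (refl Nat 4) (vnil (Eq Nat 4 4))))
inferred type:
  Eq (Vec (Eq Nat 4 4) 2) (vcons (Eq Nat 4 4) 1 (refl Nat 4) (vcons (Eq Nat 4 4) 0 (refl Nat 4) (vnil (Eq Nat 4 4)))) (vcons (Eq Nat 4 4) 1 (refl Nat 4) (vcons (Eq Nat 4 4) 0 (refl Nat 4) (vnil (Eq Nat 4 4))))
observation: the first redex contracted is a beta-redex; the normal form is reached in 7 normal-order steps.


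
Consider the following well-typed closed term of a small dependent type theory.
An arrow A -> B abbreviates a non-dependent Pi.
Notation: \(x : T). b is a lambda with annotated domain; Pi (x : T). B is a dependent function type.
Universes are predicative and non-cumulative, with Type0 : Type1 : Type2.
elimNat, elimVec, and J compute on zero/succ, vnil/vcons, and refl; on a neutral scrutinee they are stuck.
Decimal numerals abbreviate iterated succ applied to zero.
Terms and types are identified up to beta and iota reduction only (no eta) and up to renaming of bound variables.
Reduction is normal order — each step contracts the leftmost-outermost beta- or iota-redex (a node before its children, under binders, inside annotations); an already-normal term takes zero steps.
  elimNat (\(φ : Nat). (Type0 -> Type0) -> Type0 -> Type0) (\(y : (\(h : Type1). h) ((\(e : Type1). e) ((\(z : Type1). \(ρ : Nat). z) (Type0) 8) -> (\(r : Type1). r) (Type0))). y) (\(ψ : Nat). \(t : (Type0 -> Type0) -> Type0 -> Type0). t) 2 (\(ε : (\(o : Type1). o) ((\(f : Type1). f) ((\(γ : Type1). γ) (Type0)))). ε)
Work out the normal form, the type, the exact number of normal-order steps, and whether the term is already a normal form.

resulting normal form:
  \(φ : Type0). φ
type:
  Type0 -> Type0
steps to reach normal form (normal order): 11
term was already normal: no
first redex: an elimNat iota-redex


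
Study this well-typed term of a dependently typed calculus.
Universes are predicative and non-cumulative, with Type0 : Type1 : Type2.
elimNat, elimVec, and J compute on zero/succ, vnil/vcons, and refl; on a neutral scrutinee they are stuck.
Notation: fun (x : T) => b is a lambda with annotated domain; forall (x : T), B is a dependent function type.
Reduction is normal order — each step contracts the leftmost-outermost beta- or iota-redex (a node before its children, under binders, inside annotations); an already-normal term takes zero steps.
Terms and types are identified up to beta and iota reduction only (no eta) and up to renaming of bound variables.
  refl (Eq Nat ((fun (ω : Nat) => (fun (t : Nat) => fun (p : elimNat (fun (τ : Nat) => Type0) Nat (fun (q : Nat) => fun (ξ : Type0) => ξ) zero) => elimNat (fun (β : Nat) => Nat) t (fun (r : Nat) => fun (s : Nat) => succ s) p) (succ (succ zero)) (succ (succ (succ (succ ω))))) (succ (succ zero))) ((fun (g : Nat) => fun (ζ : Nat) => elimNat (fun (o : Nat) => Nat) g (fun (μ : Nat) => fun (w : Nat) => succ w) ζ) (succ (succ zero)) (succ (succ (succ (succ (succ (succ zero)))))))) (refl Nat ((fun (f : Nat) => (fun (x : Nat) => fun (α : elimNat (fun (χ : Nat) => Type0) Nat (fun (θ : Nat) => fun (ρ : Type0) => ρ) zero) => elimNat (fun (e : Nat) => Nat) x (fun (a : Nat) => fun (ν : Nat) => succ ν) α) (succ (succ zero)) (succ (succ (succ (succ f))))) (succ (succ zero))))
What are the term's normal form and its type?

normal form:
  refl (Eq Nat (succ (succ (succ (succ (succ (succ (succ (succ zero)))))))) (succ (succ (succ (succ (succ (succ (succ (succ zero))))))))) (refl Nat (succ (succ (succ (succ (succ (succ (succ (succ zero)))))))))
inferred type:
  Eq (Eq Nat (succ (succ (succ (succ (succ (succ (succ (succ zero)))))))) (succ (succ (succ (succ (succ (succ (succ (succ zero))))))))) (refl Nat (succ (succ (succ (succ (succ (succ (succ (succ zero))))))))) (refl Nat (succ (succ (succ (succ (succ (succ (succ (succ zero)))))))))
observation: 65 normal-order steps separate the term from its normal form.


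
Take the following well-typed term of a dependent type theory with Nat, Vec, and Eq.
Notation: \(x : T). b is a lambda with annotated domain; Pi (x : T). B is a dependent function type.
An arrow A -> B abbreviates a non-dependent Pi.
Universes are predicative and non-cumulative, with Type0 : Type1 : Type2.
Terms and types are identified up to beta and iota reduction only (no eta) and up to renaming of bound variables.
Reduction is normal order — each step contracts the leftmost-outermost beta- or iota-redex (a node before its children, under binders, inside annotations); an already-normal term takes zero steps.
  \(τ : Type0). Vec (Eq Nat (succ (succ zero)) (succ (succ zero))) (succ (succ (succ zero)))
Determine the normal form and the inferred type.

resulting normal form:
  \(τ : Type0). Vec (Eq Nat (succ (succ zero)) (succ (succ zero))) (succ (succ (succ zero)))
type:
  Type0 -> Type0


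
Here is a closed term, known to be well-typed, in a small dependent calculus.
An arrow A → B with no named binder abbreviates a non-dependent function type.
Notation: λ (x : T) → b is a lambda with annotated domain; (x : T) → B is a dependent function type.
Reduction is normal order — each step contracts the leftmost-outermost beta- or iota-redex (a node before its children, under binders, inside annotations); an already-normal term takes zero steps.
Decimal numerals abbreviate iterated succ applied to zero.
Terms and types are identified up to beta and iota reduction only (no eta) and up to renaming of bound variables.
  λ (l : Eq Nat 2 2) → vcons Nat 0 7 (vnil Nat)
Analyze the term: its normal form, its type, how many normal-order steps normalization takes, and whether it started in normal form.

resulting normal form:
  λ (l : Eq Nat 2 2) → vcons Nat 0 7 (vnil Nat)
inferred type:
  Eq Nat 2 2 → Vec Nat 1
normal-order step count: 0
already normal: yes


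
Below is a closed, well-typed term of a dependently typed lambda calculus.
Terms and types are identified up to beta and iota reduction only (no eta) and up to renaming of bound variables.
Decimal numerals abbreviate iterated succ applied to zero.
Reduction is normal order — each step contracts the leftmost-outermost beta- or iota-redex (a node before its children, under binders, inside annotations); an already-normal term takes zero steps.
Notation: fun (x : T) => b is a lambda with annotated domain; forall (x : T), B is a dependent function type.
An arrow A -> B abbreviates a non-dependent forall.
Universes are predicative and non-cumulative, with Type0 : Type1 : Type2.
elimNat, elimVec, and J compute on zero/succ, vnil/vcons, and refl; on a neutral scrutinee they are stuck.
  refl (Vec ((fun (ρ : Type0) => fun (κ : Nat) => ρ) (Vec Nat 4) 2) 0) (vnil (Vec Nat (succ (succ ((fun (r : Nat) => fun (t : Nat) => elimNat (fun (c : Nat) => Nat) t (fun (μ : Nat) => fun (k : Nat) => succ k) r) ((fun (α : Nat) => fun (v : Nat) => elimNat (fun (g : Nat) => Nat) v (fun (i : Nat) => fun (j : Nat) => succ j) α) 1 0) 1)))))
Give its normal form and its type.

reduced normal form:
  refl (Vec (Vec Nat 4) 0) (vnil (Vec Nat 4))
the term's type:
  Eq (Vec (Vec Nat 4) 0) (vnil (Vec Nat 4)) (vnil (Vec Nat 4))


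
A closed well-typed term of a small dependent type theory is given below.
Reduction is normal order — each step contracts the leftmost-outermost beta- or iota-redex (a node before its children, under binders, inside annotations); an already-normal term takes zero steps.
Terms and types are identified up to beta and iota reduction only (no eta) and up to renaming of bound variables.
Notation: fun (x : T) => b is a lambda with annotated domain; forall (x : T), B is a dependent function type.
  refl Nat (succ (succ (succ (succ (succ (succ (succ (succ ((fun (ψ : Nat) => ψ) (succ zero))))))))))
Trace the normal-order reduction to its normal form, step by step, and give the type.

normal-order reduction:
  refl Nat (succ (succ (succ (succ (succ (succ (succ (succ ((fun (ψ : Nat) => ψ) (succ zero))))))))))
  ~> refl Nat (succ (succ (succ (succ (succ (succ (succ (succ (succ zero)))))))))
inferred type:
  Eq Nat (succ (succ (succ (succ (succ (succ (succ (succ (succ zero))))))))) (succ (succ (succ (succ (succ (succ (succ (succ (succ zero)))))))))


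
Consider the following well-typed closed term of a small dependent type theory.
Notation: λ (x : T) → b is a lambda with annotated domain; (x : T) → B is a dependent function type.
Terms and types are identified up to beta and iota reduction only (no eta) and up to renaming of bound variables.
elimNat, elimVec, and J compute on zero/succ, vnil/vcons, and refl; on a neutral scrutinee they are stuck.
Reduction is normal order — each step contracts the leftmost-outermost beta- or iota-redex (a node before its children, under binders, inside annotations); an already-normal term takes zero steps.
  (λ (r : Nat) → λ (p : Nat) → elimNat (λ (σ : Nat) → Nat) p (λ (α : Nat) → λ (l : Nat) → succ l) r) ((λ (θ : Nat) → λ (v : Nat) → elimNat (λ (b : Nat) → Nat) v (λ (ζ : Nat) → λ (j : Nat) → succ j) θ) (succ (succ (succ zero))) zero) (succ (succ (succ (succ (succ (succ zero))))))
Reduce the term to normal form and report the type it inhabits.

resulting normal form:
  succ (succ (succ (succ (succ (succ (succ (succ (succ zero))))))))
inferred type:
  Nat


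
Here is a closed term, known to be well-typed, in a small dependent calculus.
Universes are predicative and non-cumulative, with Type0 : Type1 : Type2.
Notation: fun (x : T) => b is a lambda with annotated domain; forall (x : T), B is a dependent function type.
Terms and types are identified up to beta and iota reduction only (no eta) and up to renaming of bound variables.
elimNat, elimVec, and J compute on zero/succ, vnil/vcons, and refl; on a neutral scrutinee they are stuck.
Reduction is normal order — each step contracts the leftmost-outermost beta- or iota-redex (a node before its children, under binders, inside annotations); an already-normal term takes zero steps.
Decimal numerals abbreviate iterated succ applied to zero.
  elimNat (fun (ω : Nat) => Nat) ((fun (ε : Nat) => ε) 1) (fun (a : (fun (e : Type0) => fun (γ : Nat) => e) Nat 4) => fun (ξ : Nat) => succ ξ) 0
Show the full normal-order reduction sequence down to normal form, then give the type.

normal-order reduction sequence:
  elimNat (fun (ω : Nat) => Nat) ((fun (ε : Nat) => ε) 1) (fun (a : (fun (e : Type0) => fun (γ : Nat) => e) Nat 4) => fun (ξ : Nat) => succ ξ) 0
  ~> (fun (ω : Nat) => ω) 1
  ~> 1
inferred type:
  Nat


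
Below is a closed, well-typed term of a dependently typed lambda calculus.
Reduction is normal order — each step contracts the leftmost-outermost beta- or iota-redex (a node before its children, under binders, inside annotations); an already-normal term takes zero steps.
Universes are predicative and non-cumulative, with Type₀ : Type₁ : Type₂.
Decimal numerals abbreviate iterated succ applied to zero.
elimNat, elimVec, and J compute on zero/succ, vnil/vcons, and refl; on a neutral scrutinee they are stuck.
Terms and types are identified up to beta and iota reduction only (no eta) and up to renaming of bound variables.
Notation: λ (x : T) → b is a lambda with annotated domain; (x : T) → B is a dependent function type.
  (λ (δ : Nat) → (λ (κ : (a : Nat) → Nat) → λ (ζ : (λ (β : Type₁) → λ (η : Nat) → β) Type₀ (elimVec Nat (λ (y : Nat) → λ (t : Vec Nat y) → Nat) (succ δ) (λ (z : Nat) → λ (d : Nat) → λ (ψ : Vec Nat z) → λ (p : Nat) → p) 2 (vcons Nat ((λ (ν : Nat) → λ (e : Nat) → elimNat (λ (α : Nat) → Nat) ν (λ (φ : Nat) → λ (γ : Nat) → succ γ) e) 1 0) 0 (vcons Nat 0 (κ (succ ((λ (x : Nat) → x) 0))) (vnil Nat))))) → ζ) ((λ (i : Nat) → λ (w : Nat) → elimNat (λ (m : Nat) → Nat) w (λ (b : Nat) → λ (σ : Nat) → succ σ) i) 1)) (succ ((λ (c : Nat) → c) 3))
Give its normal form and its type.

resulting normal form:
  λ (δ : Type₀) → δ
the term's type:
  (δ : Type₀) → Type₀


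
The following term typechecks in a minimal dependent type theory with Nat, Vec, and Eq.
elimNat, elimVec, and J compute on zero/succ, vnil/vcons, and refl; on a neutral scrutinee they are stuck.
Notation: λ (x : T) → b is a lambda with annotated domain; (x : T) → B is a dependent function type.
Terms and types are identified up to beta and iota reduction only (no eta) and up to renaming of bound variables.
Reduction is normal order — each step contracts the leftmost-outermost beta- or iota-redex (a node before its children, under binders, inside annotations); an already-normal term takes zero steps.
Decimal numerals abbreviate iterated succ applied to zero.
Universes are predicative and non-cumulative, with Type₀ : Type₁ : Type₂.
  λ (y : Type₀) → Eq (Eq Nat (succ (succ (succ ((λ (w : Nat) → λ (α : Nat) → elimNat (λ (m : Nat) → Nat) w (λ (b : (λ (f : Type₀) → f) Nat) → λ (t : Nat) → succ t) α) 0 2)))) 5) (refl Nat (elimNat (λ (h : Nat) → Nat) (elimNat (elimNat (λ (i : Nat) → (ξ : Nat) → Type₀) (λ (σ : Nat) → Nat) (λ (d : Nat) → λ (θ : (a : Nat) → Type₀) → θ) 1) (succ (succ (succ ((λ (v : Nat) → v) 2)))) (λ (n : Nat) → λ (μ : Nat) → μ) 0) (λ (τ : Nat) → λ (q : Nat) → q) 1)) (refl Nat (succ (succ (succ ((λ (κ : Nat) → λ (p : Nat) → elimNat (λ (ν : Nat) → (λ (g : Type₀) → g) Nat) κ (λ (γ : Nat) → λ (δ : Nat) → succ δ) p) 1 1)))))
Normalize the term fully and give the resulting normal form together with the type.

normal form:
  λ (y : Type₀) → Eq (Eq Nat 5 5) (refl Nat 5) (refl Nat 5)
the term's type:
  (y : Type₀) → Type₀
observation: the term reaches its normal form after 21 normal-order steps.


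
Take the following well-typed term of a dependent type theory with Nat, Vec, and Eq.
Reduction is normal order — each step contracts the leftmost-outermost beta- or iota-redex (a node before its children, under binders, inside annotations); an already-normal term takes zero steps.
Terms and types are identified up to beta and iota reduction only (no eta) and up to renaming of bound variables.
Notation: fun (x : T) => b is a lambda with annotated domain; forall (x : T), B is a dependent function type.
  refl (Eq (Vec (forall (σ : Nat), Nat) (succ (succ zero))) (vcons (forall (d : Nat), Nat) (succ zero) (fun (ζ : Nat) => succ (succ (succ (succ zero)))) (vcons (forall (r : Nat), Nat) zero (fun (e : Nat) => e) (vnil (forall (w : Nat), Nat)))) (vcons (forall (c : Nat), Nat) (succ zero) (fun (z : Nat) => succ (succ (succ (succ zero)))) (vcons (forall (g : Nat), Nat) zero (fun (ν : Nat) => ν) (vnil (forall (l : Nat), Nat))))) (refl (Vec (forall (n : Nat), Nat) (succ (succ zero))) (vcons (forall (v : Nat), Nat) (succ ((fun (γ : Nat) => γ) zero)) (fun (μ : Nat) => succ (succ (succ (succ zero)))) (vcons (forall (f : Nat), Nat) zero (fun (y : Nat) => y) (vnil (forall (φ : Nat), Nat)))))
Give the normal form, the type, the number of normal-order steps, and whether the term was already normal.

reduced normal form:
  refl (Eq (Vec (forall (σ : Nat), Nat) (succ (succ zero))) (vcons (forall (d : Nat), Nat) (succ zero) (fun (ζ : Nat) => succ (succ (succ (succ zero)))) (vcons (forall (r : Nat), Nat) zero (fun (e : Nat) => e) (vnil (forall (w : Nat), Nat)))) (vcons (forall (c : Nat), Nat) (succ zero) (fun (z : Nat) => succ (succ (succ (succ zero)))) (vcons (forall (g : Nat), Nat) zero (fun (ν : Nat) => ν) (vnil (forall (l : Nat), Nat))))) (refl (Vec (forall (n : Nat), Nat) (succ (succ zero))) (vcons (forall (v : Nat), Nat) (succ zero) (fun (γ : Nat) => succ (succ (succ (succ zero)))) (vcons (forall (μ : Nat), Nat) zero (fun (f : Nat) => f) (vnil (forall (y : Nat), Nat)))))
inferred type:
  Eq (Eq (Vec (forall (σ : Nat), Nat) (succ (succ zero))) (vcons (forall (d : Nat), Nat) (succ zero) (fun (ζ : Nat) => succ (succ (succ (succ zero)))) (vcons (forall (r : Nat), Nat) zero (fun (e : Nat) => e) (vnil (forall (w : Nat), Nat)))) (vcons (forall (c : Nat), Nat) (succ zero) (fun (z : Nat) => succ (succ (succ (succ zero)))) (vcons (forall (g : Nat), Nat) zero (fun (ν : Nat) => ν) (vnil (forall (l : Nat), Nat))))) (refl (Vec (forall (n : Nat), Nat) (succ (succ zero))) (vcons (forall (v : Nat), Nat) (succ zero) (fun (γ : Nat) => succ (succ (succ (succ zero)))) (vcons (forall (μ : Nat), Nat) zero (fun (f : Nat) => f) (vnil (forall (y : Nat), Nat))))) (refl (Vec (forall (φ : Nat), Nat) (succ (succ zero))) (vcons (forall (ρ : Nat), Nat) (succ zero) (fun (b : Nat) => succ (succ (succ (succ zero)))) (vcons (forall (θ : Nat), Nat) zero (fun (m : Nat) => m) (vnil (forall (ψ : Nat), Nat)))))
reduction steps (normal order): 1
already normal: no
first redex: a beta-redex


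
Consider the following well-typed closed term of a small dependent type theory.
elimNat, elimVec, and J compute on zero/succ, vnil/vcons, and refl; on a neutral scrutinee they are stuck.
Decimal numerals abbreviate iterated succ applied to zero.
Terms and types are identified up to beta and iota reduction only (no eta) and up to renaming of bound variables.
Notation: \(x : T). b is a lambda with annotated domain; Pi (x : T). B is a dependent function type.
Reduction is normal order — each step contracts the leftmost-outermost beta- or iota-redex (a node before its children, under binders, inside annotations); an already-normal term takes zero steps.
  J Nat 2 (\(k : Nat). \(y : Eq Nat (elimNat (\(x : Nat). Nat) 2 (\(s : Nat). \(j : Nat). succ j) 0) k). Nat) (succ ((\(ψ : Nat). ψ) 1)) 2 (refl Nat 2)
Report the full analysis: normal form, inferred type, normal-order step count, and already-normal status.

reduced normal form:
  2
the term's type:
  Nat
normal-order step count: 2
term was already normal: no
first redex: a J iota-redex


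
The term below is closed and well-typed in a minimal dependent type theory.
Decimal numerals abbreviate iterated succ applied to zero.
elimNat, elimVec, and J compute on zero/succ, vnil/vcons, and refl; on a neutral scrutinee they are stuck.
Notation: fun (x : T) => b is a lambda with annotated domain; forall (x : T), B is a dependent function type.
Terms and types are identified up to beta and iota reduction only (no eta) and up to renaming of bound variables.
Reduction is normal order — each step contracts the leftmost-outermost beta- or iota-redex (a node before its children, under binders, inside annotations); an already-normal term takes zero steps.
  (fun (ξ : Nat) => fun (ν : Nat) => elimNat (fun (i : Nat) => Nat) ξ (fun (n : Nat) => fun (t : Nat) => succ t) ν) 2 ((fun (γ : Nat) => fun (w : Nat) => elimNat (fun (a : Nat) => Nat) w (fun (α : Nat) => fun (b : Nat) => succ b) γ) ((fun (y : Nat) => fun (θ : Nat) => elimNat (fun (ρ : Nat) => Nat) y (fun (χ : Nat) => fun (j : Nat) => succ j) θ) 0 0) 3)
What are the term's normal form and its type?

reduced normal form:
  5
inferred type:
  Nat
observation: 18 normal-order steps normalize the term, beginning with a beta-redex.


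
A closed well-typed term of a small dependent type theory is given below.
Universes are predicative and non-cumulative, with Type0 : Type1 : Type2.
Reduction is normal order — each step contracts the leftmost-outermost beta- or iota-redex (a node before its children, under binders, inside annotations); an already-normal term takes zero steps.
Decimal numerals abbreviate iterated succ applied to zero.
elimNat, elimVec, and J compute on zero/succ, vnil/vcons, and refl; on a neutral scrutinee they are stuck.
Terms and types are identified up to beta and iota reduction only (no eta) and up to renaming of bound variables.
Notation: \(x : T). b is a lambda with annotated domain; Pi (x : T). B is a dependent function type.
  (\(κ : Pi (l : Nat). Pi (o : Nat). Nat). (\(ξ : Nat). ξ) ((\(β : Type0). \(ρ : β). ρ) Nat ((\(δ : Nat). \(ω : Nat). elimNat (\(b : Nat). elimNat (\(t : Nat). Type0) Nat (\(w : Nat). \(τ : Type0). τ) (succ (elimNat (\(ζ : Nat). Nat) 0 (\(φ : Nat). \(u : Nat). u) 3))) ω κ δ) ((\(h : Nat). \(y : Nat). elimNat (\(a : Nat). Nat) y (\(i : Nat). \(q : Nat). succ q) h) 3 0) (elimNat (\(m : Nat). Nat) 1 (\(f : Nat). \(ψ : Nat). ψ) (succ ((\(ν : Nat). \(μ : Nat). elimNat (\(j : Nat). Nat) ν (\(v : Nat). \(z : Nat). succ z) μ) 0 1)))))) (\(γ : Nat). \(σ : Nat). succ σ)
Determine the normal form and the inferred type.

resulting normal form:
  4
inferred type:
  Nat
observation: the term reaches its normal form after 55 normal-order steps.


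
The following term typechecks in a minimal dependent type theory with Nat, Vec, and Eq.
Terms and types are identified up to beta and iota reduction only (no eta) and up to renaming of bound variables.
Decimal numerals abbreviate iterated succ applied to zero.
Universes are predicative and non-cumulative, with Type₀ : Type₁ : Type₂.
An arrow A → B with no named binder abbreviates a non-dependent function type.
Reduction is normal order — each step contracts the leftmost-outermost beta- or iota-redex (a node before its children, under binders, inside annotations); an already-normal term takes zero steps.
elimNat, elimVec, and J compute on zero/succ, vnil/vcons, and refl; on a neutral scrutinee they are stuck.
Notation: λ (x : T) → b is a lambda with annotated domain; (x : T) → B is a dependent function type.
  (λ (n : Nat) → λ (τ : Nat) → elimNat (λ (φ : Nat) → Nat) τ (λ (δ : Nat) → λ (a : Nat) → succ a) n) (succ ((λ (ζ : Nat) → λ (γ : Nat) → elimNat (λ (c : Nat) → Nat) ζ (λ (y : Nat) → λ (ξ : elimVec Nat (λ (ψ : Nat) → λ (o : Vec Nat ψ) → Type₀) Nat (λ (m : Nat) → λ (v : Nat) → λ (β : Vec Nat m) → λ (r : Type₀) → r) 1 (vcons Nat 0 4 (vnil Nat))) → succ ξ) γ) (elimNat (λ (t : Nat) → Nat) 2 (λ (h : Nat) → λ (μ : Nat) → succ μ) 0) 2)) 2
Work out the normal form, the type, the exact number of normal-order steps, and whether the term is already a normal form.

normal form:
  7
type:
  Nat
steps to reach normal form (normal order): 28
started in normal form: no
first contracted redex: a beta-redex


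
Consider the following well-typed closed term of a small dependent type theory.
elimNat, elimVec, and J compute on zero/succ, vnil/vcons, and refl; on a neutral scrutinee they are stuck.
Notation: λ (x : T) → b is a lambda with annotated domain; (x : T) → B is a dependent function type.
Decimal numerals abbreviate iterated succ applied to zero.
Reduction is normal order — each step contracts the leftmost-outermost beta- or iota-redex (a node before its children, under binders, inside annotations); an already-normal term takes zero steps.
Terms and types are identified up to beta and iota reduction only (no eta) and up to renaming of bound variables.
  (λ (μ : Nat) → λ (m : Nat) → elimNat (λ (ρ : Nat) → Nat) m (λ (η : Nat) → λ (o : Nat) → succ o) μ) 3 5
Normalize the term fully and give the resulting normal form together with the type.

reduced normal form:
  8
the term's type:
  Nat
observation: the first redex contracted is a beta-redex; the normal form is reached in 12 normal-order steps.


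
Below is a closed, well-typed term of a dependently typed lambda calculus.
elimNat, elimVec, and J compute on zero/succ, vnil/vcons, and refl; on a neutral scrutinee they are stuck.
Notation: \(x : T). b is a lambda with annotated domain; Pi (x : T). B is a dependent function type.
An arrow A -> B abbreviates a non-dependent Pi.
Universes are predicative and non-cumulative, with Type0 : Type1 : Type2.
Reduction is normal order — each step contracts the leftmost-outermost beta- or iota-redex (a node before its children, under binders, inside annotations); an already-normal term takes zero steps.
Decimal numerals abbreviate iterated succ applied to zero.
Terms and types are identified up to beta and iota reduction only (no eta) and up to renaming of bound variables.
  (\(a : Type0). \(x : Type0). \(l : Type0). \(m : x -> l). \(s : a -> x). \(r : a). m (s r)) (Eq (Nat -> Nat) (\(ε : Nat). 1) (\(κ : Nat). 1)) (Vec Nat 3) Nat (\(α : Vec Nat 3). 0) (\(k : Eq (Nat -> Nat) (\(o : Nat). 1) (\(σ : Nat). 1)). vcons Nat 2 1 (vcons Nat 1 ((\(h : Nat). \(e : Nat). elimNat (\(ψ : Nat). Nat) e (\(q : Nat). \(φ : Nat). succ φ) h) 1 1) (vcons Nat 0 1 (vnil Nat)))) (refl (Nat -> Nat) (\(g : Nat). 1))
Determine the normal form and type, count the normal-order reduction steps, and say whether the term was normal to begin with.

normal form:
  0
type:
  Nat
normal-order step count: 7
already normal: no
first redex: a beta-redex


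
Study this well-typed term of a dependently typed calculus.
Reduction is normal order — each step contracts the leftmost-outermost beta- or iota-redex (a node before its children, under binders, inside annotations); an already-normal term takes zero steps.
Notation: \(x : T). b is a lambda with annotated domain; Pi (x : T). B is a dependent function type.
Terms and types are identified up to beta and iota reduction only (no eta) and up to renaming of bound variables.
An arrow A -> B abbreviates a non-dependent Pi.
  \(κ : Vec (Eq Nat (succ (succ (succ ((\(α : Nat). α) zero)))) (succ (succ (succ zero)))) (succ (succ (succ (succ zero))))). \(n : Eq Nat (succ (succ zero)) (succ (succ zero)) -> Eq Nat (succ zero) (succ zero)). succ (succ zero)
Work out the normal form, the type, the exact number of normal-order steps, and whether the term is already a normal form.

reduced normal form:
  \(κ : Vec (Eq Nat (succ (succ (succ zero))) (succ (succ (succ zero)))) (succ (succ (succ (succ zero))))). \(α : Eq Nat (succ (succ zero)) (succ (succ zero)) -> Eq Nat (succ zero) (succ zero)). succ (succ zero)
type:
  Vec (Eq Nat (succ (succ (succ zero))) (succ (succ (succ zero)))) (succ (succ (succ (succ zero)))) -> (Eq Nat (succ (succ zero)) (succ (succ zero)) -> Eq Nat (succ zero) (succ zero)) -> Nat
normal-order step count: 1
started in normal form: no
first contracted redex: a beta-redex


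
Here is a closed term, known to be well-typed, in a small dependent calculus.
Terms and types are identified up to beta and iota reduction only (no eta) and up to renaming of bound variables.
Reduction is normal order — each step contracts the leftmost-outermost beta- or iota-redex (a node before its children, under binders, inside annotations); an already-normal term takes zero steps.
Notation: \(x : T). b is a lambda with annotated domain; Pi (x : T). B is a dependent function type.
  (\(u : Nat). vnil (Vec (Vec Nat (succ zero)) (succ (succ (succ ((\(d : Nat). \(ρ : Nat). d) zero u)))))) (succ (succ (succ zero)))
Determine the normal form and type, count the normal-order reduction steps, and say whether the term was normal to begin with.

resulting normal form:
  vnil (Vec (Vec Nat (succ zero)) (succ (succ (succ zero))))
type:
  Vec (Vec (Vec Nat (succ zero)) (succ (succ (succ zero)))) zero
normal-order step count: 3
term was already normal: no
first redex: a beta-redex


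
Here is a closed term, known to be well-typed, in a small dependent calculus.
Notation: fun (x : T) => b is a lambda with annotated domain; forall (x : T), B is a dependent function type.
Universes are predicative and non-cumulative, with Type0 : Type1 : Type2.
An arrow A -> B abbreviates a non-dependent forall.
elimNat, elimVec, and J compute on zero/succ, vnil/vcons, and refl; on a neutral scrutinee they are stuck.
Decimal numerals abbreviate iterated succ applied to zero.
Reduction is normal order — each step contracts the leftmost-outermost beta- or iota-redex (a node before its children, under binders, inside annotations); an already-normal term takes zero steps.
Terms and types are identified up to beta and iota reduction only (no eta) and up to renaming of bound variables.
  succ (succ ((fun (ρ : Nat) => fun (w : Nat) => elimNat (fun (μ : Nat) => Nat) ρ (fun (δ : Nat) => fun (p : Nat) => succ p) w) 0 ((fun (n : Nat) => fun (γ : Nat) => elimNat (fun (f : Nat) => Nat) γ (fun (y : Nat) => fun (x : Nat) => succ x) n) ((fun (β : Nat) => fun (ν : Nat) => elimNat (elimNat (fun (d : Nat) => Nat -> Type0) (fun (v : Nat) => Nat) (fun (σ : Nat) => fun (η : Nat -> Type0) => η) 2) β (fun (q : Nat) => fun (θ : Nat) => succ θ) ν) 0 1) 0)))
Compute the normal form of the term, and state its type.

normal form:
  3
the term's type:
  Nat


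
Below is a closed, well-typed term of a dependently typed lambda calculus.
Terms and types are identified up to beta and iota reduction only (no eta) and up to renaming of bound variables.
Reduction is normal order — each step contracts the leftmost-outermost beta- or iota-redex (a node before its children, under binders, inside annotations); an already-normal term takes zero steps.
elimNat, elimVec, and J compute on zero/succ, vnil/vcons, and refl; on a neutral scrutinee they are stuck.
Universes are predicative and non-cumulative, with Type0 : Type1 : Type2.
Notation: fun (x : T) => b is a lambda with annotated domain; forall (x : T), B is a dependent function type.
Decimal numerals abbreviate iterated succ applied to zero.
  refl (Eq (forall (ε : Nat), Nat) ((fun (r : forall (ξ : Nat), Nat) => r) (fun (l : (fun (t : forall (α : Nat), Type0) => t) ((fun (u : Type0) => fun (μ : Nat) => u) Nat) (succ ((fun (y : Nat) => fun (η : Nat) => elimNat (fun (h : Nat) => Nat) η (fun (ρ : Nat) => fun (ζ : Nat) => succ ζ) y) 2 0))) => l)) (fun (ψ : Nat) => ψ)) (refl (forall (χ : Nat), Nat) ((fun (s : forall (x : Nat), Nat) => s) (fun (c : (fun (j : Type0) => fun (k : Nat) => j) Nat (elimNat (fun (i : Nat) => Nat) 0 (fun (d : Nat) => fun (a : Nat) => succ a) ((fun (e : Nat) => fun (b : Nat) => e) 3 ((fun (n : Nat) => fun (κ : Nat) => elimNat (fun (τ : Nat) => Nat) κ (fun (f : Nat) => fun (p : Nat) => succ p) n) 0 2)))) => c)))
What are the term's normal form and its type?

resulting normal form:
  refl (Eq (forall (ε : Nat), Nat) (fun (r : Nat) => r) (fun (ξ : Nat) => ξ)) (refl (forall (l : Nat), Nat) (fun (t : Nat) => t))
inferred type:
  Eq (Eq (forall (ε : Nat), Nat) (fun (r : Nat) => r) (fun (ξ : Nat) => ξ)) (refl (forall (l : Nat), Nat) (fun (t : Nat) => t)) (refl (forall (α : Nat), Nat) (fun (u : Nat) => u))
observation: the term reaches its normal form after 7 normal-order steps.


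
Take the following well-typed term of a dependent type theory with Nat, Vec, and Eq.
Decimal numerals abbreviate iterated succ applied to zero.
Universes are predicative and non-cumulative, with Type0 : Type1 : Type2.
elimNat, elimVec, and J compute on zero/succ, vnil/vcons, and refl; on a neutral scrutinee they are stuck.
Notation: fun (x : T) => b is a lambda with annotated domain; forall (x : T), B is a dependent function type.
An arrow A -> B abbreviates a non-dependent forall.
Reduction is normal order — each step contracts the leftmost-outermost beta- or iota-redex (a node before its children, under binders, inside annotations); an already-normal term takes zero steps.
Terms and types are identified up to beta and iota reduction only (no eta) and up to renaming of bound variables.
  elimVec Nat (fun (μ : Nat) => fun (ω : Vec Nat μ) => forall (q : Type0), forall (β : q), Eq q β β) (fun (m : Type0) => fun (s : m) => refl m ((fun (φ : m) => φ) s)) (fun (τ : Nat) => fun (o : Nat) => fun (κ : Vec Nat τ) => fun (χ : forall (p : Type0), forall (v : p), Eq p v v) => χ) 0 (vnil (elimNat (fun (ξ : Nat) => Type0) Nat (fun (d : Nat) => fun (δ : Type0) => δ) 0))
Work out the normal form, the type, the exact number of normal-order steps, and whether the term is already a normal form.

resulting normal form:
  fun (μ : Type0) => fun (ω : μ) => refl μ ω
the term's type:
  forall (μ : Type0), forall (ω : μ), Eq μ ω ω
reduction steps (normal order): 2
already normal: no
first redex: an elimVec iota-redex


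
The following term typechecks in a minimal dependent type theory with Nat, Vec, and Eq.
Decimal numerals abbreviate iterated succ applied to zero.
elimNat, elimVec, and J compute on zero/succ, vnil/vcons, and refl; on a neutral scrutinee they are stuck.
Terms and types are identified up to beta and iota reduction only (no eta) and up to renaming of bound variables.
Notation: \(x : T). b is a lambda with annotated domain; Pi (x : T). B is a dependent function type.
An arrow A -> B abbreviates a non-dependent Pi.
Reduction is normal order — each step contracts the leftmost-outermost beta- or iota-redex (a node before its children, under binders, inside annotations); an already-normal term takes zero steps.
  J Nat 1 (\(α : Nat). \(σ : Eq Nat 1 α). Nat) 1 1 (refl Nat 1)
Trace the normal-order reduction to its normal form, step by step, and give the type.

normal-order reduction:
  J Nat 1 (\(α : Nat). \(σ : Eq Nat 1 α). Nat) 1 1 (refl Nat 1)
  ~> 1
type:
  Nat


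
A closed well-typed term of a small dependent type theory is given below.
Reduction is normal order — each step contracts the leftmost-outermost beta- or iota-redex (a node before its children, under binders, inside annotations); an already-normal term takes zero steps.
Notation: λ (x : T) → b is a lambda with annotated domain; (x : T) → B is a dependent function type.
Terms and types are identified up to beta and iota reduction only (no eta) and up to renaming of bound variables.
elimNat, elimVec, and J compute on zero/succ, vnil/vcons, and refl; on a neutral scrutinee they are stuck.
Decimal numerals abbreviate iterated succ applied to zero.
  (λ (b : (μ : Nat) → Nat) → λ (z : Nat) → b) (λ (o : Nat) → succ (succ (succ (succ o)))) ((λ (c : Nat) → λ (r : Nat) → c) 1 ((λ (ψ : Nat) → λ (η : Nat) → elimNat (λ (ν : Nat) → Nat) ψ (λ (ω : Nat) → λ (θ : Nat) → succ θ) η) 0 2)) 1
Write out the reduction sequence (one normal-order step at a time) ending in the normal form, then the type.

reduction (normal order):
  (λ (b : (μ : Nat) → Nat) → λ (z : Nat) → b) (λ (o : Nat) → succ (succ (succ (succ o)))) ((λ (c : Nat) → λ (r : Nat) → c) 1 ((λ (ψ : Nat) → λ (η : Nat) → elimNat (λ (ν : Nat) → Nat) ψ (λ (ω : Nat) → λ (θ : Nat) → succ θ) η) 0 2)) 1
  ~> (λ (b : Nat) → λ (μ : Nat) → succ (succ (succ (succ μ)))) ((λ (z : Nat) → λ (o : Nat) → z) 1 ((λ (c : Nat) → λ (r : Nat) → elimNat (λ (ψ : Nat) → Nat) c (λ (η : Nat) → λ (ν : Nat) → succ ν) r) 0 2)) 1
  ~> (λ (b : Nat) → succ (succ (succ (succ b)))) 1
  ~> 5
inferred type:
  Nat


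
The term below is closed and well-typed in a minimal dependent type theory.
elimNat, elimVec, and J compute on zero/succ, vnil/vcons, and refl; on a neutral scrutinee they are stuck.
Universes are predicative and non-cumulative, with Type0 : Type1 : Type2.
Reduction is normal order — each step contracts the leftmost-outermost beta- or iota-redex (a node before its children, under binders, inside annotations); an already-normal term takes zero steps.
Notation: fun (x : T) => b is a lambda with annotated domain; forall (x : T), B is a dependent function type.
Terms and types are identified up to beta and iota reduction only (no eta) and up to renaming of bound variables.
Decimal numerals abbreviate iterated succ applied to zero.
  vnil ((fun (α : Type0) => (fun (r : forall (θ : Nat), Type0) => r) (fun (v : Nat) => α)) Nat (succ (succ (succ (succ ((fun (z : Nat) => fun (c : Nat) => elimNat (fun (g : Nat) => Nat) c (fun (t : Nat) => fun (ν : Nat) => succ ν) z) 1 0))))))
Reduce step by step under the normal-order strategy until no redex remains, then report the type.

normal-order reduction sequence:
  vnil ((fun (α : Type0) => (fun (r : forall (θ : Nat), Type0) => r) (fun (v : Nat) => α)) Nat (succ (succ (succ (succ ((fun (z : Nat) => fun (c : Nat) => elimNat (fun (g : Nat) => Nat) c (fun (t : Nat) => fun (ν : Nat) => succ ν) z) 1 0))))))
  ~> vnil ((fun (α : forall (r : Nat), Type0) => α) (fun (θ : Nat) => Nat) (succ (succ (succ (succ ((fun (v : Nat) => fun (z : Nat) => elimNat (fun (c : Nat) => Nat) z (fun (g : Nat) => fun (t : Nat) => succ t) v) 1 0))))))
  ~> vnil ((fun (α : Nat) => Nat) (succ (succ (succ (succ ((fun (r : Nat) => fun (θ : Nat) => elimNat (fun (v : Nat) => Nat) θ (fun (z : Nat) => fun (c : Nat) => succ c) r) 1 0))))))
  ~> vnil Nat
inferred type:
  Vec Nat 0


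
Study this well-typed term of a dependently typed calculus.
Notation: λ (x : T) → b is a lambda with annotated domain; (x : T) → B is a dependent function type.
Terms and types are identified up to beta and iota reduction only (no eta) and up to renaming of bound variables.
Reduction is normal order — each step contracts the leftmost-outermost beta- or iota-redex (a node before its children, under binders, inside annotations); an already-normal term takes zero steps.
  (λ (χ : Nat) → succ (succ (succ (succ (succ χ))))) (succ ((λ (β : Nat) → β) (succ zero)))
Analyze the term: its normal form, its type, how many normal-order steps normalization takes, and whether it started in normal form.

reduced normal form:
  succ (succ (succ (succ (succ (succ (succ zero))))))
the term's type:
  Nat
steps to reach normal form (normal order): 2
started in normal form: no
first contracted redex: a beta-redex


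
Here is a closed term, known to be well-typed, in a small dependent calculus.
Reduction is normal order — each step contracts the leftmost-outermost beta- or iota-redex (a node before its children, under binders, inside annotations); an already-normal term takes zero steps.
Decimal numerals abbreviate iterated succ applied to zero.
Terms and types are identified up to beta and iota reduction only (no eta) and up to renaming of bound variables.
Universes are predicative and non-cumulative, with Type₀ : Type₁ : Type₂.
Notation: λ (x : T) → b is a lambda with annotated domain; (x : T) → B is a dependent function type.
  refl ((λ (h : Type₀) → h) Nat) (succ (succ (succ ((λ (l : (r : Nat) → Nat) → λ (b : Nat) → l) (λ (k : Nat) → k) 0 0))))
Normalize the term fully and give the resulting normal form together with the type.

resulting normal form:
  refl Nat 3
inferred type:
  Eq Nat 3 3
observation: normalization takes exactly 4 steps under the normal-order strategy.


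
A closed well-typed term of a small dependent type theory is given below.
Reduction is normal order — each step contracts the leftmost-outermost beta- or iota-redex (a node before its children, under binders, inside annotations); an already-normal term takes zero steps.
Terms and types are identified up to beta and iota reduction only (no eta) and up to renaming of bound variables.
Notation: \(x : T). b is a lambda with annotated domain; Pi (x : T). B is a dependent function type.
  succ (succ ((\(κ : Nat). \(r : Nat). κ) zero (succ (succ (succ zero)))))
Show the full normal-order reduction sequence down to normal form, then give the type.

normal-order reduction sequence:
  succ (succ ((\(κ : Nat). \(r : Nat). κ) zero (succ (succ (succ zero)))))
  ~> succ (succ ((\(κ : Nat). zero) (succ (succ (succ zero)))))
  ~> succ (succ zero)
the term's type:
  Nat


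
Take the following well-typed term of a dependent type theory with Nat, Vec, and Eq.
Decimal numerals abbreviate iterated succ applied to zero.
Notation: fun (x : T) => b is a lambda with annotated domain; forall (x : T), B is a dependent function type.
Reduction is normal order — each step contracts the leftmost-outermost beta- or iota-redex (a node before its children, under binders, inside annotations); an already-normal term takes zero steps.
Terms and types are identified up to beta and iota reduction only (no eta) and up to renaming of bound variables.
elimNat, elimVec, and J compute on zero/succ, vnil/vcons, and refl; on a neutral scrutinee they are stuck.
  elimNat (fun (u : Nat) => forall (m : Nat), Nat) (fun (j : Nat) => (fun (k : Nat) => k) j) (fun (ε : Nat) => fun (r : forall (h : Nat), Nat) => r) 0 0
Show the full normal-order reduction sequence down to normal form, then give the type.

normal-order reduction:
  elimNat (fun (u : Nat) => forall (m : Nat), Nat) (fun (j : Nat) => (fun (k : Nat) => k) j) (fun (ε : Nat) => fun (r : forall (h : Nat), Nat) => r) 0 0
  ~> (fun (u : Nat) => (fun (m : Nat) => m) u) 0
  ~> (fun (u : Nat) => u) 0
  ~> 0
type:
  Nat
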